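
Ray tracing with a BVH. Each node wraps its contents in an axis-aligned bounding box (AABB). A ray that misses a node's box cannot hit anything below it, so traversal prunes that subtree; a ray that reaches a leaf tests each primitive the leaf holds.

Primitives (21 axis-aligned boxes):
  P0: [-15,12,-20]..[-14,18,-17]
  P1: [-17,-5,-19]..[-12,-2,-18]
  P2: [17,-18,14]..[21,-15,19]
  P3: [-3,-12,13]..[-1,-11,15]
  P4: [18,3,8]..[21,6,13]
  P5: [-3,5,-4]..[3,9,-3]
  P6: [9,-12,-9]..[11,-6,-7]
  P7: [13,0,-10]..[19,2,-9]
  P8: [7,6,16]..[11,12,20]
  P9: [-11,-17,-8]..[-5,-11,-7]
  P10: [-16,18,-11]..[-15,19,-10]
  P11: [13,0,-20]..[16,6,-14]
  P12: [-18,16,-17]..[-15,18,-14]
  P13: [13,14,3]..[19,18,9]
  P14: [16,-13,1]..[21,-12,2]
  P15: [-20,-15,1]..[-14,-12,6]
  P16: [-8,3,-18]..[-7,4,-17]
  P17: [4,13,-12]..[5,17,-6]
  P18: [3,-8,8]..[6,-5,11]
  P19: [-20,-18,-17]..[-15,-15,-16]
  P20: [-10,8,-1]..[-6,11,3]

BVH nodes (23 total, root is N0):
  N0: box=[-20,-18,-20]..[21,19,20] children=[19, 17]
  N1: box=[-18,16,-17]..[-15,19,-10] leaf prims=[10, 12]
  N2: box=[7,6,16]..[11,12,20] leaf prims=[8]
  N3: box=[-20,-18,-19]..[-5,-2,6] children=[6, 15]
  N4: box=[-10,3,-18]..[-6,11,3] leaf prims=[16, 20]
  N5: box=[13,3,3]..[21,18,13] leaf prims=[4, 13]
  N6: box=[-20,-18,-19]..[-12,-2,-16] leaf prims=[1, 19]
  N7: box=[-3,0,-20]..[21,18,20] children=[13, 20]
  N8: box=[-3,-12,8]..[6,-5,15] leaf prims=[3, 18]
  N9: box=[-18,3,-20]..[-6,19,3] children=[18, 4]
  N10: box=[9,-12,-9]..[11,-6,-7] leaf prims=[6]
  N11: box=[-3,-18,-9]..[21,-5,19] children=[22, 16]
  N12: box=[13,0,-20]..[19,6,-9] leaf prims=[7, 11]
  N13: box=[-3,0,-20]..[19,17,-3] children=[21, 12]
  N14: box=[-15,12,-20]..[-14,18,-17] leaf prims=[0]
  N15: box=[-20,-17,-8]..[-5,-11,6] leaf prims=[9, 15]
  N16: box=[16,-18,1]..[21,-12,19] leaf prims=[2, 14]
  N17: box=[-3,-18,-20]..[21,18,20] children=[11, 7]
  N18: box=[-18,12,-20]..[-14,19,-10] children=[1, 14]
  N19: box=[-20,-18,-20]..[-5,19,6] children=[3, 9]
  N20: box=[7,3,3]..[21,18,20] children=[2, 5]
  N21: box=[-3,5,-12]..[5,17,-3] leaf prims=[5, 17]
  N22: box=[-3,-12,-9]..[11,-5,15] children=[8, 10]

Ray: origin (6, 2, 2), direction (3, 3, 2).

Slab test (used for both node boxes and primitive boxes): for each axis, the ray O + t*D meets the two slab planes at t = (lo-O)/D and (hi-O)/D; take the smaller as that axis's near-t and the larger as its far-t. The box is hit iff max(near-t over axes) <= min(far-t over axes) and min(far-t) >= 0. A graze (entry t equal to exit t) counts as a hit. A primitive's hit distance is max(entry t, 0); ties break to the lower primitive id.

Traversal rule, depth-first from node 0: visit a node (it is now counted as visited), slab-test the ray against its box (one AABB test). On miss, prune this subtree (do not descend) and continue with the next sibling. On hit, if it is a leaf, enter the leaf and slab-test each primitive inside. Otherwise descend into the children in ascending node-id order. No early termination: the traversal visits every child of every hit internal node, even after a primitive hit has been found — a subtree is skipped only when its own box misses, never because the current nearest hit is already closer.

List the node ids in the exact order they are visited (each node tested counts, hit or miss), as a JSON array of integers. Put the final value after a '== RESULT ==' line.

Traverse from the root:
N0 x:[-26/3,5] y:[-20/3,17/3] z:[-11,9] -> hit [-20/3,5], descend [17, 19]
  N17 x:[-3,5] y:[-20/3,16/3] z:[-11,9] -> hit [-3,5], descend [7, 11]
    N7 x:[-3,5] y:[-2/3,16/3] z:[-11,9] -> hit [-2/3,5], descend [13, 20]
      N13 x:[-3,13/3] y:[-2/3,5] z:[-11,-5/2] -> miss, prune
      N20 x:[1/3,5] y:[1/3,16/3] z:[1/2,9] -> hit [1/2,5], descend [2, 5]
        N2 x:[1/3,5/3] y:[4/3,10/3] z:[7,9] -> miss, prune
        N5 x:[7/3,5] y:[1/3,16/3] z:[1/2,11/2] -> hit [7/3,5] leaf, test {P4(miss), P13(miss)}
    N11 x:[-3,5] y:[-20/3,-7/3] z:[-11/2,17/2] -> miss, prune
  N19 x:[-26/3,-11/3] y:[-20/3,17/3] z:[-11,2] -> miss, prune

Visited [0, 17, 7, 13, 20, 2, 5, 11, 19]. Tests: 9 box, 1 leaf. Nearest: miss.

== RESULT ==
[0, 17, 7, 13, 20, 2, 5, 11, 19]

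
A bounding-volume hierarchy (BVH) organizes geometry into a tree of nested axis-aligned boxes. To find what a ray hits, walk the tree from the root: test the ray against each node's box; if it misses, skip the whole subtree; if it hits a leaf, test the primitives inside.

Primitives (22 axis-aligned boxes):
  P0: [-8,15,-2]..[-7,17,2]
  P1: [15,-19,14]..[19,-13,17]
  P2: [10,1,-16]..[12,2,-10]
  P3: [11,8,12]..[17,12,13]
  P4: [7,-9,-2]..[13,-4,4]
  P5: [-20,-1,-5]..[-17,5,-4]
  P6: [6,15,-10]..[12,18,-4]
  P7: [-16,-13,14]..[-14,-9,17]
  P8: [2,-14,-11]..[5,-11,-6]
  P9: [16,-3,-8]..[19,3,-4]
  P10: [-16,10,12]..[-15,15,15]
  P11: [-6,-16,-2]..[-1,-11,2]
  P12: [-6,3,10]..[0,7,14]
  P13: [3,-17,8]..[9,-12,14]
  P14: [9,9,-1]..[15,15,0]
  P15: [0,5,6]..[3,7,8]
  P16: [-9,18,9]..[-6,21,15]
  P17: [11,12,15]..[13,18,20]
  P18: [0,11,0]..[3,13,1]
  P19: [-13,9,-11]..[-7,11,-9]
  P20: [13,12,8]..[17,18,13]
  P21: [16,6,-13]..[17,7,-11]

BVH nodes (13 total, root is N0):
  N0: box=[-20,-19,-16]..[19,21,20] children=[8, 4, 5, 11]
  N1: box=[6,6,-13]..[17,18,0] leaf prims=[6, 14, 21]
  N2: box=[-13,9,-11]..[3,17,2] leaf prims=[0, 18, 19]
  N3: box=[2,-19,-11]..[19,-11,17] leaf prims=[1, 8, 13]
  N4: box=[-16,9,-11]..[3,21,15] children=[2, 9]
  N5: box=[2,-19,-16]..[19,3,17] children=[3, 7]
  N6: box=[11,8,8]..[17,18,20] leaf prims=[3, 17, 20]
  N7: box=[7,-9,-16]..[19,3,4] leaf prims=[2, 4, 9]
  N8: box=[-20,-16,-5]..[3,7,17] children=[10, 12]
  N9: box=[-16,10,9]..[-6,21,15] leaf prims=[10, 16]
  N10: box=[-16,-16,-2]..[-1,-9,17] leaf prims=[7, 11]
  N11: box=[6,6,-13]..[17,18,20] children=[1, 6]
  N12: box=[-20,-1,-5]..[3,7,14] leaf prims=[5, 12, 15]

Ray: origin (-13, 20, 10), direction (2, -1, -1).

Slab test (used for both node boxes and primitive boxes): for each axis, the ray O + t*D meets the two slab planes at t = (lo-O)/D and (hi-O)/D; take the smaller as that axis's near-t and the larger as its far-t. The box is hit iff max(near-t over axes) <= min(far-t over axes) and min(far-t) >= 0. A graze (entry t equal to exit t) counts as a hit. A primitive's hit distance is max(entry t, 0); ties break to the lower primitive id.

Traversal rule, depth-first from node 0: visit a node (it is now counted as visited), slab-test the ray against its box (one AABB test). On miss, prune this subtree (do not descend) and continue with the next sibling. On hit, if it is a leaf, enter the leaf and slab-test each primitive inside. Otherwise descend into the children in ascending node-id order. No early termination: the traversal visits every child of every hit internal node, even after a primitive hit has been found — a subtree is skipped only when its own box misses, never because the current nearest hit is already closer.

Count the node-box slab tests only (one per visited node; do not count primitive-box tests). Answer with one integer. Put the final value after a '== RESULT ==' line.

Walk:
N0 x:[-7/2,16] y:[-1,39] z:[-10,26] -> hit [-1,16], descend [4, 5, 8, 11]
  N4 x:[-3/2,8] y:[-1,11] z:[-5,21] -> hit [-1,8], descend [2, 9]
    N2 x:[0,8] y:[3,11] z:[8,21] -> hit [8,8] leaf, test {P0(miss), P18(miss), P19(miss)}
    N9 x:[-3/2,7/2] y:[-1,10] z:[-5,1] -> hit [-1,1] leaf, test {P10(miss), P16(miss)}
  N5 x:[15/2,16] y:[17,39] z:[-7,26] -> miss, prune
  N8 x:[-7/2,8] y:[13,36] z:[-7,15] -> miss, prune
  N11 x:[19/2,15] y:[2,14] z:[-10,23] -> hit [19/2,14], descend [1, 6]
    N1 x:[19/2,15] y:[2,14] z:[10,23] -> hit [10,14] leaf, test {P6(miss), P14@t=11, P21(miss)}
    N6 x:[12,15] y:[2,12] z:[-10,2] -> miss, prune

order=[0, 4, 2, 9, 5, 8, 11, 1, 6]  |boxes|=9  |leaves|=3  hit=P14

== RESULT ==
9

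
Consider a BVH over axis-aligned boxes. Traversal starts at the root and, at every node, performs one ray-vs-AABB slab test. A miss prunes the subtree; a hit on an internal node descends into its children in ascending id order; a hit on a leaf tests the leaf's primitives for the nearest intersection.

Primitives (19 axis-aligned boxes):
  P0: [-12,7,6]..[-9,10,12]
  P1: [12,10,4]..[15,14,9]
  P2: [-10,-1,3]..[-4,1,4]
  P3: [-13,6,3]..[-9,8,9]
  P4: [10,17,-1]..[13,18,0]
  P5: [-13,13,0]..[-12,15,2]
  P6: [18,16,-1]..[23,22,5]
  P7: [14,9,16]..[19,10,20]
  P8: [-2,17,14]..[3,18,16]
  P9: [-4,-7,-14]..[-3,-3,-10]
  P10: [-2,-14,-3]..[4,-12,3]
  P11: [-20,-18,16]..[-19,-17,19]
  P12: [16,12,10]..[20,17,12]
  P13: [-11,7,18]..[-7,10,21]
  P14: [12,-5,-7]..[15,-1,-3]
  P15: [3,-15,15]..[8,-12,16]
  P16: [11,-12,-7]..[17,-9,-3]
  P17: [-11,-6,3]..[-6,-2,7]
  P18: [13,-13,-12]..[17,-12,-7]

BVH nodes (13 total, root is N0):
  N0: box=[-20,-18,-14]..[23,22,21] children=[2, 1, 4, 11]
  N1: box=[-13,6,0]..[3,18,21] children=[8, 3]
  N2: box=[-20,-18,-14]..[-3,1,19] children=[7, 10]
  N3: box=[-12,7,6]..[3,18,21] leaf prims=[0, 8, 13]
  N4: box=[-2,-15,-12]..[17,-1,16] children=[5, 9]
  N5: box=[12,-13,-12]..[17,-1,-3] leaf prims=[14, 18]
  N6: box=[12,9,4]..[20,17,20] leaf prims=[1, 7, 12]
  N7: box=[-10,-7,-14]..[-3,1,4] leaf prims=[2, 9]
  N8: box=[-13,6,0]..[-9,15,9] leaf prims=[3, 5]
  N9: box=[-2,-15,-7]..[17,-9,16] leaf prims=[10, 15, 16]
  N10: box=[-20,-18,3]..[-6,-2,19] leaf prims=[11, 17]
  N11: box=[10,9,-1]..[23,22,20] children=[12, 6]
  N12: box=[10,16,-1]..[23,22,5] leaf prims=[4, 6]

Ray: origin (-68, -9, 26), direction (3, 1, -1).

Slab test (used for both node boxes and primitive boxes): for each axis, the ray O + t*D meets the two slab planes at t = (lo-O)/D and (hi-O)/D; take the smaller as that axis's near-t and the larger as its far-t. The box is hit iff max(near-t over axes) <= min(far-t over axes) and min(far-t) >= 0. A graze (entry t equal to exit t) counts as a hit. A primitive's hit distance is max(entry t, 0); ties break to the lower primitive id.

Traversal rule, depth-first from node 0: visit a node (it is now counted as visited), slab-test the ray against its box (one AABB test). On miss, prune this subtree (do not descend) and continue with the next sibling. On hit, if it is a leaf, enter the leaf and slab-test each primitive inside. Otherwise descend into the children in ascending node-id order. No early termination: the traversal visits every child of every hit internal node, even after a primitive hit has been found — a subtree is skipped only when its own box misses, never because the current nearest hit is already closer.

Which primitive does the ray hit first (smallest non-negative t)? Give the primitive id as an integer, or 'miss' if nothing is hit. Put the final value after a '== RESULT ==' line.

Traverse from the root:
N0 x:[16,91/3] y:[-9,31] z:[5,40] -> hit [16,91/3], descend [1, 2, 4, 11]
  N1 x:[55/3,71/3] y:[15,27] z:[5,26] -> hit [55/3,71/3], descend [3, 8]
    N3 x:[56/3,71/3] y:[16,27] z:[5,20] -> hit [56/3,20] leaf, test {P0@t=56/3, P8(miss), P13(miss)}
    N8 x:[55/3,59/3] y:[15,24] z:[17,26] -> hit [55/3,59/3] leaf, test {P3(miss), P5(miss)}
  N2 x:[16,65/3] y:[-9,10] z:[7,40] -> miss, prune
  N4 x:[22,85/3] y:[-6,8] z:[10,38] -> miss, prune
  N11 x:[26,91/3] y:[18,31] z:[6,27] -> hit [26,27], descend [6, 12]
    N6 x:[80/3,88/3] y:[18,26] z:[6,22] -> miss, prune
    N12 x:[26,91/3] y:[25,31] z:[21,27] -> hit [26,27] leaf, test {P4@t=26, P6(miss)}

order=[0, 1, 3, 8, 2, 4, 11, 6, 12]  |boxes|=9  |leaves|=3  hit=P0

== RESULT ==
0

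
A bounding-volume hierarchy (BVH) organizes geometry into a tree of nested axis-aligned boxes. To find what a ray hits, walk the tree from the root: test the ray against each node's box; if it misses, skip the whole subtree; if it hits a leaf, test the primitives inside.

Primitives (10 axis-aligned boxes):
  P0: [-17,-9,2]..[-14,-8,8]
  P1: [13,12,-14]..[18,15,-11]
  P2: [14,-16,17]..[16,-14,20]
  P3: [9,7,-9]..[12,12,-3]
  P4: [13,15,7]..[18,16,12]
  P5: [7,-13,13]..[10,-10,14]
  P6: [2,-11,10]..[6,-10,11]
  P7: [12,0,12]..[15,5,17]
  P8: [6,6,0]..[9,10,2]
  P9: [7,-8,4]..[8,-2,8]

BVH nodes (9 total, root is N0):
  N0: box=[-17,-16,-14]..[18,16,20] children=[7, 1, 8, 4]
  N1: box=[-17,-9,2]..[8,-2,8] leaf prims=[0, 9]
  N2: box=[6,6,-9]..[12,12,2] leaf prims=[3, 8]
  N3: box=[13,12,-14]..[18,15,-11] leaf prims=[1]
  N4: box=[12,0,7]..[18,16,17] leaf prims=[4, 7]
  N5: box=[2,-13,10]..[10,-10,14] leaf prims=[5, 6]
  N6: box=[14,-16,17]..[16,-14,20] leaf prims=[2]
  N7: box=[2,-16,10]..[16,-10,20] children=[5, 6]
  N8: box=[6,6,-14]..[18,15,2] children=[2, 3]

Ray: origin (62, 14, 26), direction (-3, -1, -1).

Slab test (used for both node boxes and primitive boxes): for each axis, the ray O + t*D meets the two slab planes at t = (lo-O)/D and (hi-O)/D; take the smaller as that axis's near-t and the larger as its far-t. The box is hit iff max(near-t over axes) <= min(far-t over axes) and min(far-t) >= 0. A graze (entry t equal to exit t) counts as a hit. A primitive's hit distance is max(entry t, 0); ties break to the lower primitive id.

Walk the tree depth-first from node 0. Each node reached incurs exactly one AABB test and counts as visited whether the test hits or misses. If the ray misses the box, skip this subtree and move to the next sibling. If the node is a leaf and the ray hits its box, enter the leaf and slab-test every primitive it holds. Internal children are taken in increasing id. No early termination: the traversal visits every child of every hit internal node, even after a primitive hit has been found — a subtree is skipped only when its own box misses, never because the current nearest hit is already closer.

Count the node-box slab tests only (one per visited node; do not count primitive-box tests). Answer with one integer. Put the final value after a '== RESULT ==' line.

Traverse from the root:
N0 x:[44/3,79/3] y:[-2,30] z:[6,40] -> hit [44/3,79/3], descend [1, 4, 7, 8]
  N1 x:[18,79/3] y:[16,23] z:[18,24] -> hit [18,23] leaf, test {P0(miss), P9@t=18}
  N4 x:[44/3,50/3] y:[-2,14] z:[9,19] -> miss, prune
  N7 x:[46/3,20] y:[24,30] z:[6,16] -> miss, prune
  N8 x:[44/3,56/3] y:[-1,8] z:[24,40] -> miss, prune

5 AABB tests over nodes [0, 1, 4, 7, 8]; 1 leaf entered; closest P9.

== RESULT ==
5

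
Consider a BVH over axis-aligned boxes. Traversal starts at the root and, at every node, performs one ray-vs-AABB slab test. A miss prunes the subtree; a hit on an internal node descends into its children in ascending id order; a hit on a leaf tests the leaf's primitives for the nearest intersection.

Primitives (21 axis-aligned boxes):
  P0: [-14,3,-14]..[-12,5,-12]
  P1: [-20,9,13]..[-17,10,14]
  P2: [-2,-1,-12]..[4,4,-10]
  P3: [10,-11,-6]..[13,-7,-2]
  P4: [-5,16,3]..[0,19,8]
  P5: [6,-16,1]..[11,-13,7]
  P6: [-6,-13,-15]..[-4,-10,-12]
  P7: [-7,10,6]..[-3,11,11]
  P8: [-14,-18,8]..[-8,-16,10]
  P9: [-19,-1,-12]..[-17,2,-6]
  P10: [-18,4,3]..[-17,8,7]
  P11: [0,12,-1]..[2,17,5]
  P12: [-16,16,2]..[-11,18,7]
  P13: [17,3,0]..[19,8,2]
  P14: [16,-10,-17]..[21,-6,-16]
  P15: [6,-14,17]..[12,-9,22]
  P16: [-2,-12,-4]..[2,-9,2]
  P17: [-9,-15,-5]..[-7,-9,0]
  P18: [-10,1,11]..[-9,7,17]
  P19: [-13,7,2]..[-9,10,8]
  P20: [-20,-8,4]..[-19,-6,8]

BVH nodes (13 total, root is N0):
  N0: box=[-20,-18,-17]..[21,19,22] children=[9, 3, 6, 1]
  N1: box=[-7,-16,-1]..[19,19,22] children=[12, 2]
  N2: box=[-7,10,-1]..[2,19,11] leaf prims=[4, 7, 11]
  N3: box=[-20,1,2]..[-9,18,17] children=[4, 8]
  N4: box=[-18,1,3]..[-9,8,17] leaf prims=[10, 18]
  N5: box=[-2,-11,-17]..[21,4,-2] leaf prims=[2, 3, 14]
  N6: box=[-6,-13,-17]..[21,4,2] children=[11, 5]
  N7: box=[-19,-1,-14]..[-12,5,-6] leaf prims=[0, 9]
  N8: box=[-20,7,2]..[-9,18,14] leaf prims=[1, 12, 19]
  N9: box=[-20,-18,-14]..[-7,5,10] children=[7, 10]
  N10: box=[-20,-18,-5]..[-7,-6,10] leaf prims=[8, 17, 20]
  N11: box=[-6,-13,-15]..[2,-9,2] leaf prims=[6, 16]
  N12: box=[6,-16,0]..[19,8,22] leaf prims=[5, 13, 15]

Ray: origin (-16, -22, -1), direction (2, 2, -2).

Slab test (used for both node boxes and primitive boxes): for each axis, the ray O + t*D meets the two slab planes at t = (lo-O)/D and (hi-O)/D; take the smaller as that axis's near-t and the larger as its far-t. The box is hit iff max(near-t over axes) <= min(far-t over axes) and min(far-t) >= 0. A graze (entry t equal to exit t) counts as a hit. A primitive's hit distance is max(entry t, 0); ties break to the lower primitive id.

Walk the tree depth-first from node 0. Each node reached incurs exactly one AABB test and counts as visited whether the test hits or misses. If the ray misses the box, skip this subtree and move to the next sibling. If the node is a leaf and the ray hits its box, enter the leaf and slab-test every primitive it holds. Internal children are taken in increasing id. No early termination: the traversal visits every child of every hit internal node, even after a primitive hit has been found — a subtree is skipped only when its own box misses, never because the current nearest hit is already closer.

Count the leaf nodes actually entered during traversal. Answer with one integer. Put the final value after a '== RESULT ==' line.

Traverse from the root:
N0 x:[-2,37/2] y:[2,41/2] z:[-23/2,8] -> hit [2,8], descend [1, 3, 6, 9]
  N1 x:[9/2,35/2] y:[3,41/2] z:[-23/2,0] -> miss, prune
  N3 x:[-2,7/2] y:[23/2,20] z:[-9,-3/2] -> miss, prune
  N6 x:[5,37/2] y:[9/2,13] z:[-3/2,8] -> hit [5,8], descend [5, 11]
    N5 x:[7,37/2] y:[11/2,13] z:[1/2,8] -> hit [7,8] leaf, test {P2(miss), P3(miss), P14(miss)}
    N11 x:[5,9] y:[9/2,13/2] z:[-3/2,7] -> hit [5,13/2] leaf, test {P6@t=11/2, P16(miss)}
  N9 x:[-2,9/2] y:[2,27/2] z:[-11/2,13/2] -> hit [2,9/2], descend [7, 10]
    N7 x:[-3/2,2] y:[21/2,27/2] z:[5/2,13/2] -> miss, prune
    N10 x:[-2,9/2] y:[2,8] z:[-11/2,2] -> hit [2,2] leaf, test {P8(miss), P17(miss), P20(miss)}

order=[0, 1, 3, 6, 5, 11, 9, 7, 10]  |boxes|=9  |leaves|=3  hit=P6

== RESULT ==
3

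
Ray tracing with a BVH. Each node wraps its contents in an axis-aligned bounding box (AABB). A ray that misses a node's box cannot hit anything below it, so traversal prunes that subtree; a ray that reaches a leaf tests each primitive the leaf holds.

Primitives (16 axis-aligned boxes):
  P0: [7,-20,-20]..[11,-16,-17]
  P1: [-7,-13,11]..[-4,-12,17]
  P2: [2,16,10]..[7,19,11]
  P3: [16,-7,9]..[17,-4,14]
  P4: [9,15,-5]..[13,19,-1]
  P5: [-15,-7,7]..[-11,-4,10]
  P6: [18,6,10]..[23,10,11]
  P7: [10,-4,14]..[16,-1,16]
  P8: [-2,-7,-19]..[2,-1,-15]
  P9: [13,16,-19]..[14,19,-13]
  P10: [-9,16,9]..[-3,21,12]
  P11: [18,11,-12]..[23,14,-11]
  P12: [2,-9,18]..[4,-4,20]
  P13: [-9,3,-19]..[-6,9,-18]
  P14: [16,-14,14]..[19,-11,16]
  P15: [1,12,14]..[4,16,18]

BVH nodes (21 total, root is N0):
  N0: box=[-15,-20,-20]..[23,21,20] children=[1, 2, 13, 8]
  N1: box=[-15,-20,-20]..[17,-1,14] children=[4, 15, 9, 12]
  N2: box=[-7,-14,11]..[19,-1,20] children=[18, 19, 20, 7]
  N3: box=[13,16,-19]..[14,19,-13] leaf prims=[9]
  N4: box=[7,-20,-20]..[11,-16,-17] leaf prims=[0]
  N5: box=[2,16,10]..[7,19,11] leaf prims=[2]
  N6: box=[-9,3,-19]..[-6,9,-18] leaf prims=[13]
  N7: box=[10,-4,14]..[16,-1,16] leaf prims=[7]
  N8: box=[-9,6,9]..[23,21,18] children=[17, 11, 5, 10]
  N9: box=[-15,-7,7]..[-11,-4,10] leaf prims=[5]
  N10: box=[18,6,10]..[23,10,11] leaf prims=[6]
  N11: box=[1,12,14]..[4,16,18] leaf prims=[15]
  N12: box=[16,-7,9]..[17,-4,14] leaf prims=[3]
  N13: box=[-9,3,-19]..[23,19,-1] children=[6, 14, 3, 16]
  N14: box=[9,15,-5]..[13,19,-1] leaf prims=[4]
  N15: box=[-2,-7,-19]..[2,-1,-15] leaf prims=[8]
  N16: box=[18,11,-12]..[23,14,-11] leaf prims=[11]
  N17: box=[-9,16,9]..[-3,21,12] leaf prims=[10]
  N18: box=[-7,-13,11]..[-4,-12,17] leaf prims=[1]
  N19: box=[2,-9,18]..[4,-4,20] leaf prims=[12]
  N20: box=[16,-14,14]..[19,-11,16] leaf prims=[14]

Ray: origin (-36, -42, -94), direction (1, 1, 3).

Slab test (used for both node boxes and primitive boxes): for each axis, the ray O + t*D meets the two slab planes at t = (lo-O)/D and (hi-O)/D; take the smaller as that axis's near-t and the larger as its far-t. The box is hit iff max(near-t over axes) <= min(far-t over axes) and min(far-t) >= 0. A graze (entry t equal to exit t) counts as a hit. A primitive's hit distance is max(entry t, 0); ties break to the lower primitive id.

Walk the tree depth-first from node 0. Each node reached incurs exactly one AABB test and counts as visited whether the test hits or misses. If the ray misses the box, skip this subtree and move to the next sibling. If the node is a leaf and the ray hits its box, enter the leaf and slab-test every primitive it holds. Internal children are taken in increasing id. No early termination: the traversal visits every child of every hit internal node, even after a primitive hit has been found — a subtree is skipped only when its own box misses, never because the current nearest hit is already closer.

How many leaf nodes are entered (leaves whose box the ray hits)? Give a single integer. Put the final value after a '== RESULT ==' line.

Trace the traversal:
N0 x:[21,59] y:[22,63] z:[74/3,38] -> hit [74/3,38], descend [1, 2, 8, 13]
  N1 x:[21,53] y:[22,41] z:[74/3,36] -> hit [74/3,36], descend [4, 9, 12, 15]
    N4 x:[43,47] y:[22,26] z:[74/3,77/3] -> miss, prune
    N9 x:[21,25] y:[35,38] z:[101/3,104/3] -> miss, prune
    N12 x:[52,53] y:[35,38] z:[103/3,36] -> miss, prune
    N15 x:[34,38] y:[35,41] z:[25,79/3] -> miss, prune
  N2 x:[29,55] y:[28,41] z:[35,38] -> hit [35,38], descend [7, 18, 19, 20]
    N7 x:[46,52] y:[38,41] z:[36,110/3] -> miss, prune
    N18 x:[29,32] y:[29,30] z:[35,37] -> miss, prune
    N19 x:[38,40] y:[33,38] z:[112/3,38] -> hit [38,38] leaf, test {P12@t=38}
    N20 x:[52,55] y:[28,31] z:[36,110/3] -> miss, prune
  N8 x:[27,59] y:[48,63] z:[103/3,112/3] -> miss, prune
  N13 x:[27,59] y:[45,61] z:[25,31] -> miss, prune

Visited [0, 1, 4, 9, 12, 15, 2, 7, 18, 19, 20, 8, 13]. Tests: 13 box, 1 leaf. Nearest: P12.

== RESULT ==
1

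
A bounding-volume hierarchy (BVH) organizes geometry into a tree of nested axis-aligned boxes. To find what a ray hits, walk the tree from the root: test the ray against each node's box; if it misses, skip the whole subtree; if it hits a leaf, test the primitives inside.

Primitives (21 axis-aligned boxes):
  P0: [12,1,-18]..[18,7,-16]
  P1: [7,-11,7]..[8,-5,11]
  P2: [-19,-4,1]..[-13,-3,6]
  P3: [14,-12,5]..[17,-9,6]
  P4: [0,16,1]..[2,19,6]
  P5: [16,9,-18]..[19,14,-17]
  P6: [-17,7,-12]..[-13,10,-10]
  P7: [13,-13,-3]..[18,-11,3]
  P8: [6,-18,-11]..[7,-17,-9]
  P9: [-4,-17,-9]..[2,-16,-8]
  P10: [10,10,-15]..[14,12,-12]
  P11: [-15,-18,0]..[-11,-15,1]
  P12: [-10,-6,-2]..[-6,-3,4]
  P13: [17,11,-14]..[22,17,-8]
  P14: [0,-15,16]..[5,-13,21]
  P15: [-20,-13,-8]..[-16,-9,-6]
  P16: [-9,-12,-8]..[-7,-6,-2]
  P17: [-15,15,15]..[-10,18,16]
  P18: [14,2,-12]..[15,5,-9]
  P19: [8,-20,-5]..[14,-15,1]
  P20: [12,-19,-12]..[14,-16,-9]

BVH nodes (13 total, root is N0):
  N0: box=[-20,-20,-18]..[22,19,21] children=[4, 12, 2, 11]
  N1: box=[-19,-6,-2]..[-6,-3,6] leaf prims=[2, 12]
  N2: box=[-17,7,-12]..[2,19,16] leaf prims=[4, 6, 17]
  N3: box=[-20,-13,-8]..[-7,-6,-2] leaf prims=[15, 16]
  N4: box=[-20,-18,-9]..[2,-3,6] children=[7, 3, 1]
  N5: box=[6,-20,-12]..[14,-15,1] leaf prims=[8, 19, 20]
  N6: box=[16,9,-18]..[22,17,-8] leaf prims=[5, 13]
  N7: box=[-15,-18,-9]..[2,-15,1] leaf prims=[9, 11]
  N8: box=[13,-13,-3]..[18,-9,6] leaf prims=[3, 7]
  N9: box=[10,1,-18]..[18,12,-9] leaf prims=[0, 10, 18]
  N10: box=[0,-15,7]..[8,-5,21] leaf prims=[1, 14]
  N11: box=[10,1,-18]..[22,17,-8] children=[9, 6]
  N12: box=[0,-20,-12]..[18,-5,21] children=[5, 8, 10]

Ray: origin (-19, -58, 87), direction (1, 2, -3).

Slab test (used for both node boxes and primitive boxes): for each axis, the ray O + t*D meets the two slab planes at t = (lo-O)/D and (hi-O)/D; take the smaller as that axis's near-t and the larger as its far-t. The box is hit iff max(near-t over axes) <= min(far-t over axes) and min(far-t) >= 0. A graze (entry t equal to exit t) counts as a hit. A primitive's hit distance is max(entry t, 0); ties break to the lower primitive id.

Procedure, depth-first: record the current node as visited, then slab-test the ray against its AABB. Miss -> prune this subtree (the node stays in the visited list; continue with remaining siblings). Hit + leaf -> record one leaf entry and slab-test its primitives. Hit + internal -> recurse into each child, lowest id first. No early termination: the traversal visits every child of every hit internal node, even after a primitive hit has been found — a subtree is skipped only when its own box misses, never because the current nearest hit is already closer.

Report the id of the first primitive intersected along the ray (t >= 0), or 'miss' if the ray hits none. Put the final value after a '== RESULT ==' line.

Walk:
N0 x:[-1,41] y:[19,77/2] z:[22,35] -> hit [22,35], descend [2, 4, 11, 12]
  N2 x:[2,21] y:[65/2,77/2] z:[71/3,33] -> miss, prune
  N4 x:[-1,21] y:[20,55/2] z:[27,32] -> miss, prune
  N11 x:[29,41] y:[59/2,75/2] z:[95/3,35] -> hit [95/3,35], descend [6, 9]
    N6 x:[35,41] y:[67/2,75/2] z:[95/3,35] -> hit [35,35] leaf, test {P5@t=35, P13(miss)}
    N9 x:[29,37] y:[59/2,35] z:[32,35] -> hit [32,35] leaf, test {P0(miss), P10(miss), P18(miss)}
  N12 x:[19,37] y:[19,53/2] z:[22,33] -> hit [22,53/2], descend [5, 8, 10]
    N5 x:[25,33] y:[19,43/2] z:[86/3,33] -> miss, prune
    N8 x:[32,37] y:[45/2,49/2] z:[27,30] -> miss, prune
    N10 x:[19,27] y:[43/2,53/2] z:[22,80/3] -> hit [22,53/2] leaf, test {P1@t=26, P14@t=22}

Summary -> nodes [0, 2, 4, 11, 6, 9, 12, 5, 8, 10]; box-tests=10; leaf-entries=3; first=P14

== RESULT ==
14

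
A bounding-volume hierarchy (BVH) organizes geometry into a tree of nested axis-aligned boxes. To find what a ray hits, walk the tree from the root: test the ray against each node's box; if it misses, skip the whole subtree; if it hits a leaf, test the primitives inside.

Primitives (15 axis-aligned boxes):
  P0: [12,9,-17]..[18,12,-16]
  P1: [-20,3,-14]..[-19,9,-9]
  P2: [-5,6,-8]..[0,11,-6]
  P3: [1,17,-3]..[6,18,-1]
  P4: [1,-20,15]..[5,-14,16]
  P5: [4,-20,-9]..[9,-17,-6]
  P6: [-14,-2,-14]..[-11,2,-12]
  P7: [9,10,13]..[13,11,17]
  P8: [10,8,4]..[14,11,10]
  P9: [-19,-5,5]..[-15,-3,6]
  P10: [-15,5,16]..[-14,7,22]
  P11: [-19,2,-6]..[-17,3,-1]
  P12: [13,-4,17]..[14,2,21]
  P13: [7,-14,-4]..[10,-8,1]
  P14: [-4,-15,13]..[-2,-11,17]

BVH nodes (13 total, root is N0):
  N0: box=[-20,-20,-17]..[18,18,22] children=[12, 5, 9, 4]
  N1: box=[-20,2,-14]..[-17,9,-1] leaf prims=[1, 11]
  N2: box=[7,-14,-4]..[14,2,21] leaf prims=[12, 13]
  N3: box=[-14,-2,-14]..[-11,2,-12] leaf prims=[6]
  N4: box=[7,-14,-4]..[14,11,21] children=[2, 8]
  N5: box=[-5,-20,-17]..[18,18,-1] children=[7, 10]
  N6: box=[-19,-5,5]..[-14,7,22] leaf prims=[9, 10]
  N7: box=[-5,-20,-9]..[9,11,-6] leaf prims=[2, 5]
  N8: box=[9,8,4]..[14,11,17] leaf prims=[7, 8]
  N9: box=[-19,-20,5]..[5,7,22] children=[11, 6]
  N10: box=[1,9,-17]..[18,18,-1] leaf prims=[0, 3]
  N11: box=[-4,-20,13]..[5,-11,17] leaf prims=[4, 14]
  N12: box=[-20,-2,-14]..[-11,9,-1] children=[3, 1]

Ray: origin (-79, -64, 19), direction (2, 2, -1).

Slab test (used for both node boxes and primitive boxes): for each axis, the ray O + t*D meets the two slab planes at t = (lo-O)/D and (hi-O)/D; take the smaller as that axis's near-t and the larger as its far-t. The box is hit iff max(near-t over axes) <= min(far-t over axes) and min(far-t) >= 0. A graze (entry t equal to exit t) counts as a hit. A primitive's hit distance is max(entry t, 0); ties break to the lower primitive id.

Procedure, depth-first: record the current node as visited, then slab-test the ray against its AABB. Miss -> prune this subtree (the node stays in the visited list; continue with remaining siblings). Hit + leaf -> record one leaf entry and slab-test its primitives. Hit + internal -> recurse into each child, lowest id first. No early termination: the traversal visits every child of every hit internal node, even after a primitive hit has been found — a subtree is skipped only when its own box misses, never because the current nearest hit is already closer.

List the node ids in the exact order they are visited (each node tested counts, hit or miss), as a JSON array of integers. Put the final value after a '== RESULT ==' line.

Walk:
N0 x:[59/2,97/2] y:[22,41] z:[-3,36] -> hit [59/2,36], descend [4, 5, 9, 12]
  N4 x:[43,93/2] y:[25,75/2] z:[-2,23] -> miss, prune
  N5 x:[37,97/2] y:[22,41] z:[20,36] -> miss, prune
  N9 x:[30,42] y:[22,71/2] z:[-3,14] -> miss, prune
  N12 x:[59/2,34] y:[31,73/2] z:[20,33] -> hit [31,33], descend [1, 3]
    N1 x:[59/2,31] y:[33,73/2] z:[20,33] -> miss, prune
    N3 x:[65/2,34] y:[31,33] z:[31,33] -> hit [65/2,33] leaf, test {P6@t=65/2}

Summary -> nodes [0, 4, 5, 9, 12, 1, 3]; box-tests=7; leaf-entries=1; first=P6

== RESULT ==
[0, 4, 5, 9, 12, 1, 3]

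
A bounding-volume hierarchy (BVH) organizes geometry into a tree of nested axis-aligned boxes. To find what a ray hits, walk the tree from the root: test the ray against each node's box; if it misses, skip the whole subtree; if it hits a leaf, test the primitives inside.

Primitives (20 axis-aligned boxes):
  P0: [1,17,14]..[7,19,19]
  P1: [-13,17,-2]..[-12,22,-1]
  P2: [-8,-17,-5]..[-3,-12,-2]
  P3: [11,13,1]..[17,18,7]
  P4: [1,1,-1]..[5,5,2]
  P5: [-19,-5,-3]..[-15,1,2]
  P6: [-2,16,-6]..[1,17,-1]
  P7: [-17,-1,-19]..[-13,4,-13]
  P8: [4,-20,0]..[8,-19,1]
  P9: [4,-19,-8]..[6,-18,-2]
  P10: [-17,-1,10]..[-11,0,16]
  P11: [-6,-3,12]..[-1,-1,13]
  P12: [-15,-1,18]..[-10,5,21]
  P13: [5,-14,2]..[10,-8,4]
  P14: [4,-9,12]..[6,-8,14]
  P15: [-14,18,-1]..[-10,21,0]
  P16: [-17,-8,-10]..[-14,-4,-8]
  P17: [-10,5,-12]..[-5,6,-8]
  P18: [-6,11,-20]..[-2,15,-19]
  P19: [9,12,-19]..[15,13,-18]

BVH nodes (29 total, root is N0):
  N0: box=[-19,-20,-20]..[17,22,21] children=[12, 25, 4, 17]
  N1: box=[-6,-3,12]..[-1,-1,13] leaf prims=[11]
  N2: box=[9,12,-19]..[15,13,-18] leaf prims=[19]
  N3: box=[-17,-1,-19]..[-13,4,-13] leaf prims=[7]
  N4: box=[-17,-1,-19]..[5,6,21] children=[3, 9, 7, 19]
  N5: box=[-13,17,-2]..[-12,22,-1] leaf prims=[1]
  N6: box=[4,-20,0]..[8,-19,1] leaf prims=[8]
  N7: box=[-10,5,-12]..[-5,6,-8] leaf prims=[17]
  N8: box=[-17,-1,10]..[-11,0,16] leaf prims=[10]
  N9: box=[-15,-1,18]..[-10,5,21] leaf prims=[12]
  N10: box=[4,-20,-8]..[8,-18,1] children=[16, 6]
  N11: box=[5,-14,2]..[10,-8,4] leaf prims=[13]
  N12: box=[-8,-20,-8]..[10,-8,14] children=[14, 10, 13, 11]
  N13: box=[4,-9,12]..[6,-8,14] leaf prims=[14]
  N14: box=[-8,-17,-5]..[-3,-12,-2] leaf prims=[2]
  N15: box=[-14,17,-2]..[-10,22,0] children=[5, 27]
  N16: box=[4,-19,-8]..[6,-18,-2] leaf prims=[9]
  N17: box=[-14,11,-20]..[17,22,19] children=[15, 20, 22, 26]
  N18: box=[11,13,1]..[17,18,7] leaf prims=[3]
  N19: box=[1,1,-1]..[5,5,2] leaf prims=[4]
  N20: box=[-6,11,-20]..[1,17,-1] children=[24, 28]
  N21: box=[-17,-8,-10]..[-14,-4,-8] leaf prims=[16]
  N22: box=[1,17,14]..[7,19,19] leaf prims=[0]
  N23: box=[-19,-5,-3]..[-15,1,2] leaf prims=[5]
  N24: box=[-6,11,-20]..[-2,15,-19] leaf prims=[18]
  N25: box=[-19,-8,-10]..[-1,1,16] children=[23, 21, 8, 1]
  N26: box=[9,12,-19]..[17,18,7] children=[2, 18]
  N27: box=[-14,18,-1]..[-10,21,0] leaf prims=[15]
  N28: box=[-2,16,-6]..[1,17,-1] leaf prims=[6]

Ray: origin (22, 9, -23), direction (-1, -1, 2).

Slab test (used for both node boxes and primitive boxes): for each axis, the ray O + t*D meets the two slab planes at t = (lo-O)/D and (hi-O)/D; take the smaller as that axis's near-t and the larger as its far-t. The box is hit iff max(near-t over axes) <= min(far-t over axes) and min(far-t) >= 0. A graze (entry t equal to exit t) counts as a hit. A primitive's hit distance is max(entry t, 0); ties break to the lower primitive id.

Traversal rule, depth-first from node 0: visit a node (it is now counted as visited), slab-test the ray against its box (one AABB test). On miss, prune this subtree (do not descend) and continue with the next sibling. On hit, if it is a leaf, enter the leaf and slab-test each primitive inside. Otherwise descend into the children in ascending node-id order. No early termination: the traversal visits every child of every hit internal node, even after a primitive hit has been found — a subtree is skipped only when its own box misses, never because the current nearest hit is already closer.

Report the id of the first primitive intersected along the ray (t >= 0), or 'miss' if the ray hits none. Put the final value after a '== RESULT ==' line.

Traverse from the root:
N0 x:[5,41] y:[-13,29] z:[3/2,22] -> hit [5,22], descend [4, 12, 17, 25]
  N4 x:[17,39] y:[3,10] z:[2,22] -> miss, prune
  N12 x:[12,30] y:[17,29] z:[15/2,37/2] -> hit [17,37/2], descend [10, 11, 13, 14]
    N10 x:[14,18] y:[27,29] z:[15/2,12] -> miss, prune
    N11 x:[12,17] y:[17,23] z:[25/2,27/2] -> miss, prune
    N13 x:[16,18] y:[17,18] z:[35/2,37/2] -> hit [35/2,18] leaf, test {P14@t=35/2}
    N14 x:[25,30] y:[21,26] z:[9,21/2] -> miss, prune
  N17 x:[5,36] y:[-13,-2] z:[3/2,21] -> miss, prune
  N25 x:[23,41] y:[8,17] z:[13/2,39/2] -> miss, prune

Summary -> nodes [0, 4, 12, 10, 11, 13, 14, 17, 25]; box-tests=9; leaf-entries=1; first=P14

== RESULT ==
14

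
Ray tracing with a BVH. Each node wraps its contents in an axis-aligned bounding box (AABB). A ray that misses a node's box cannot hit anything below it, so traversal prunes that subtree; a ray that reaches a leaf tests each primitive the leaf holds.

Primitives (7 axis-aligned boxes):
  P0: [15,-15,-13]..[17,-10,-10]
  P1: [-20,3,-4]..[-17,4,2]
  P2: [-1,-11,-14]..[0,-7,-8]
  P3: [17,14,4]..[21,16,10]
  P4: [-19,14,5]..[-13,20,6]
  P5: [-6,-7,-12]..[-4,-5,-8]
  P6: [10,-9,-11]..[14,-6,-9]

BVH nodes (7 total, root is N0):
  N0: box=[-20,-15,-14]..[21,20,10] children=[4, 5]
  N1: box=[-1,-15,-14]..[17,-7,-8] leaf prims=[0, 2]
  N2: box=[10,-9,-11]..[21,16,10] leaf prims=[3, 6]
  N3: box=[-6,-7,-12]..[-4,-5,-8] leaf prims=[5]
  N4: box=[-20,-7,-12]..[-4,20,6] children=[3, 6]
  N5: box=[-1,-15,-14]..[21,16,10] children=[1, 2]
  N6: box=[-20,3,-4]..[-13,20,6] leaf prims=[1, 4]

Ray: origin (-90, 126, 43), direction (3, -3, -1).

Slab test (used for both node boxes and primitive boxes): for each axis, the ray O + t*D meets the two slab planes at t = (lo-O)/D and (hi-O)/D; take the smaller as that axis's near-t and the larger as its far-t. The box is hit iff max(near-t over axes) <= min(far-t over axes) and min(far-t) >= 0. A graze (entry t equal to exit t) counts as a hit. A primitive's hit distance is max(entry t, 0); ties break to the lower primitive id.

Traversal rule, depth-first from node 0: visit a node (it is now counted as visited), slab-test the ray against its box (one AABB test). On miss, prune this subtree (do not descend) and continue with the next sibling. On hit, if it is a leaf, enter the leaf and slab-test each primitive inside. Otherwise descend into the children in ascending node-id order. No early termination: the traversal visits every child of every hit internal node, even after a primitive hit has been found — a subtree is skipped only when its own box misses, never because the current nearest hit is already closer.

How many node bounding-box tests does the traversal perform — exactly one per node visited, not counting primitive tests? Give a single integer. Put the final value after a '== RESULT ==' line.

Traverse from the root:
N0 x:[70/3,37] y:[106/3,47] z:[33,57] -> hit [106/3,37], descend [4, 5]
  N4 x:[70/3,86/3] y:[106/3,133/3] z:[37,55] -> miss, prune
  N5 x:[89/3,37] y:[110/3,47] z:[33,57] -> hit [110/3,37], descend [1, 2]
    N1 x:[89/3,107/3] y:[133/3,47] z:[51,57] -> miss, prune
    N2 x:[100/3,37] y:[110/3,45] z:[33,54] -> hit [110/3,37] leaf, test {P3@t=110/3, P6(miss)}

5 AABB tests over nodes [0, 4, 5, 1, 2]; 1 leaf entered; closest P3.

== RESULT ==
5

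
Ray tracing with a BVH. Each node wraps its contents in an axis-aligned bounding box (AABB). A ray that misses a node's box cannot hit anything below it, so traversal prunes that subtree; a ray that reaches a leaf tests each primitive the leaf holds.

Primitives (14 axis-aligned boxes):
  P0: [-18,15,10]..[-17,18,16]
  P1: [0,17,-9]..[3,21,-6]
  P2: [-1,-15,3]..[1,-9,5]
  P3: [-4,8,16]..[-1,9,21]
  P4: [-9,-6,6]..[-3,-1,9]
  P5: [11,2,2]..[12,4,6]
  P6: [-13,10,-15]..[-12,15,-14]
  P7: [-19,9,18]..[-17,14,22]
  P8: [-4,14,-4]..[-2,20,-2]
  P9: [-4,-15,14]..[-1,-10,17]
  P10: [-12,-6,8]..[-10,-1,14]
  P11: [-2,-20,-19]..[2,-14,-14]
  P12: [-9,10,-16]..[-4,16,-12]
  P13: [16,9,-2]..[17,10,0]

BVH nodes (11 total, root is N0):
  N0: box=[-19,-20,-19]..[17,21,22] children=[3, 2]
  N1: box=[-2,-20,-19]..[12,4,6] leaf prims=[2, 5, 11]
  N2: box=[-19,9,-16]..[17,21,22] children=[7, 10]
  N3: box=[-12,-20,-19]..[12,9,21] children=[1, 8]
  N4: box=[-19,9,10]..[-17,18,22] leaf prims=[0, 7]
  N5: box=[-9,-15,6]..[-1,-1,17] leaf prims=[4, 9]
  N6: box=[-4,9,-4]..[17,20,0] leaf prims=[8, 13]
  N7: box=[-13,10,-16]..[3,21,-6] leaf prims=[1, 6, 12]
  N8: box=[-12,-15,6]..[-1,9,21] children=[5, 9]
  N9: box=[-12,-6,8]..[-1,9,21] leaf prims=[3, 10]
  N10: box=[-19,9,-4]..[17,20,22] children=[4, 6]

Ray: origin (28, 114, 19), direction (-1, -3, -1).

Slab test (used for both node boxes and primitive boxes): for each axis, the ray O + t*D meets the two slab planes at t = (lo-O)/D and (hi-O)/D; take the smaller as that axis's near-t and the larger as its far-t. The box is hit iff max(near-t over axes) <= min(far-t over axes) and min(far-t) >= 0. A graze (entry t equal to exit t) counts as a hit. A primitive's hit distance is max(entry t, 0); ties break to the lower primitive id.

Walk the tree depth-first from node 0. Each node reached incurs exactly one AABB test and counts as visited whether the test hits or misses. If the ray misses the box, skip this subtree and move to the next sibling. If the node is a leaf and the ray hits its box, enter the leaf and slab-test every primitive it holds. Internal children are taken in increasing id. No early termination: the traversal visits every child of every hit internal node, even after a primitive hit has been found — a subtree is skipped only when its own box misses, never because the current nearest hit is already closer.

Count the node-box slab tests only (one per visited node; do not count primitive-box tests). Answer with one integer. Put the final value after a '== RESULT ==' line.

Trace the traversal:
N0 x:[11,47] y:[31,134/3] z:[-3,38] -> hit [31,38], descend [2, 3]
  N2 x:[11,47] y:[31,35] z:[-3,35] -> hit [31,35], descend [7, 10]
    N7 x:[25,41] y:[31,104/3] z:[25,35] -> hit [31,104/3] leaf, test {P1(miss), P6(miss), P12@t=98/3}
    N10 x:[11,47] y:[94/3,35] z:[-3,23] -> miss, prune
  N3 x:[16,40] y:[35,134/3] z:[-2,38] -> hit [35,38], descend [1, 8]
    N1 x:[16,30] y:[110/3,134/3] z:[13,38] -> miss, prune
    N8 x:[29,40] y:[35,43] z:[-2,13] -> miss, prune

Summary -> nodes [0, 2, 7, 10, 3, 1, 8]; box-tests=7; leaf-entries=1; first=P12

== RESULT ==
7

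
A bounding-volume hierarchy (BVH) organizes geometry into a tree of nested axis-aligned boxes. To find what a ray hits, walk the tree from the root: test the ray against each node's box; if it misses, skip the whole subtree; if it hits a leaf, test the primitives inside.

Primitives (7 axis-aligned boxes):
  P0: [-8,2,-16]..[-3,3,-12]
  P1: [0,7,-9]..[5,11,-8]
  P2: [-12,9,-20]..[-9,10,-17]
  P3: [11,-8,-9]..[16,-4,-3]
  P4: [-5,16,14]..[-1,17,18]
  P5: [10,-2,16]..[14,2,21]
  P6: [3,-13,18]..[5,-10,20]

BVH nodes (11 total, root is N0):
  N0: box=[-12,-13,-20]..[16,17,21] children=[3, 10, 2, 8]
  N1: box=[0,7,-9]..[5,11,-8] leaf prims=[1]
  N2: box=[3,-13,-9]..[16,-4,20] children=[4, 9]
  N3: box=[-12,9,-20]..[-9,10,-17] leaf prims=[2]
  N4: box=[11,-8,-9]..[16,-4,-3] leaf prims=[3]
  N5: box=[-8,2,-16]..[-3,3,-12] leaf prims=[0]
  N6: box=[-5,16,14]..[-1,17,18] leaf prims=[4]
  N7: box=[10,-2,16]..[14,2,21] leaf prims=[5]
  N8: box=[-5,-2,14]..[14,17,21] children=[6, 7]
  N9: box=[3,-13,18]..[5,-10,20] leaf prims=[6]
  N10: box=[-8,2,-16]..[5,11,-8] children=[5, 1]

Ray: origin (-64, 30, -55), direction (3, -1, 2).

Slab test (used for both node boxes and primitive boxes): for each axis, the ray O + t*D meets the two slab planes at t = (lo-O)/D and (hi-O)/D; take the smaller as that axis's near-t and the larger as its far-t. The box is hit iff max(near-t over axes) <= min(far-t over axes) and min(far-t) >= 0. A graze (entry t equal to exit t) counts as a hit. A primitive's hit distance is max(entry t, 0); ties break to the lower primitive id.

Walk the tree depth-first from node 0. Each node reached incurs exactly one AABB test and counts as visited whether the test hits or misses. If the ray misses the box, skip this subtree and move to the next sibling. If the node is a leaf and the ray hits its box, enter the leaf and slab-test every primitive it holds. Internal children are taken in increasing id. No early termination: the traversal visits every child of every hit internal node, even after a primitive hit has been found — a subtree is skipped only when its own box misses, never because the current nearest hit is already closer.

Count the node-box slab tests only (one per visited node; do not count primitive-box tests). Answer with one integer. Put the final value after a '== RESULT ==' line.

Traverse from the root:
N0 x:[52/3,80/3] y:[13,43] z:[35/2,38] -> hit [35/2,80/3], descend [2, 3, 8, 10]
  N2 x:[67/3,80/3] y:[34,43] z:[23,75/2] -> miss, prune
  N3 x:[52/3,55/3] y:[20,21] z:[35/2,19] -> miss, prune
  N8 x:[59/3,26] y:[13,32] z:[69/2,38] -> miss, prune
  N10 x:[56/3,23] y:[19,28] z:[39/2,47/2] -> hit [39/2,23], descend [1, 5]
    N1 x:[64/3,23] y:[19,23] z:[23,47/2] -> hit [23,23] leaf, test {P1@t=23}
    N5 x:[56/3,61/3] y:[27,28] z:[39/2,43/2] -> miss, prune

order=[0, 2, 3, 8, 10, 1, 5]  |boxes|=7  |leaves|=1  hit=P1

== RESULT ==
7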